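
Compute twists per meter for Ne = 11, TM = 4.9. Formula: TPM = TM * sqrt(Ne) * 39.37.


Formula: TPM = TM * sqrt(Ne) * 39.37
Step 1: sqrt(Ne) = sqrt(11) = 3.3166
Step 2: TM * sqrt(Ne) = 4.9 * 3.3166 = 16.2513
Step 3: TPM = 16.2513 * 39.37 = 640 twists/m

640 twists/m


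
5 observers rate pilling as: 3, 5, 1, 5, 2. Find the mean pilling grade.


Formula: Mean = sum / count
Sum = 3 + 5 + 1 + 5 + 2 = 16
Mean = 16 / 5 = 3.2

3.2


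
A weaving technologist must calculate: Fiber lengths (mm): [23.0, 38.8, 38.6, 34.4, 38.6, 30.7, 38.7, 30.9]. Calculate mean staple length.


Formula: Mean = sum of lengths / count
Sum = 23.0 + 38.8 + 38.6 + 34.4 + 38.6 + 30.7 + 38.7 + 30.9
Sum = 273.7 mm
Mean = 273.7 / 8 = 34.21 mm

34.21 mm


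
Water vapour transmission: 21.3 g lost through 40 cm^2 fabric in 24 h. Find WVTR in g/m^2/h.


Formula: WVTR = mass_loss / (area * time)
Step 1: Convert area: 40 cm^2 = 0.004 m^2
Step 2: WVTR = 21.3 g / (0.004 m^2 * 24 h)
Step 3: WVTR = 21.3 / 0.096 = 221.9 g/m^2/h

221.9 g/m^2/h


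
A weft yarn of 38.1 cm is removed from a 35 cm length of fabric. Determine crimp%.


Formula: Crimp% = ((L_yarn - L_fabric) / L_fabric) * 100
Step 1: Extension = 38.1 - 35 = 3.1 cm
Step 2: Crimp% = (3.1 / 35) * 100
Step 3: Crimp% = 0.088571 * 100 = 8.8571% ≈ 8.9%

8.9%


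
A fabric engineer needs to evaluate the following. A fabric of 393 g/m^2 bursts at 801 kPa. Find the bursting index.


Formula: Bursting Index = Bursting Strength / Fabric GSM
BI = 801 kPa / 393 g/m^2
BI = 2.038 kPa/(g/m^2)

2.038 kPa/(g/m^2)


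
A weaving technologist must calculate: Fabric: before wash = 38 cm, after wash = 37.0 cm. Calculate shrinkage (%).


Formula: Shrinkage% = ((L_before - L_after) / L_before) * 100
Step 1: Shrinkage = 38 - 37.0 = 1.0 cm
Step 2: Shrinkage% = (1.0 / 38) * 100
Step 3: Shrinkage% = 0.026316 * 100 = 2.6316% ≈ 2.6%

2.6%


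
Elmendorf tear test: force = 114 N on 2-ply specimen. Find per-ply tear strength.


Formula: Per-ply strength = Total force / Number of plies
Per-ply = 114 N / 2
Per-ply = 57 N

57 N


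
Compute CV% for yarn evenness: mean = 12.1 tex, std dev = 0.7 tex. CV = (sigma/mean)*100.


Formula: CV% = (standard deviation / mean) * 100
Step 1: Ratio = 0.7 / 12.1 = 0.057851
Step 2: CV% = 0.057851 * 100 = 5.7851% ≈ 5.8%

5.8%


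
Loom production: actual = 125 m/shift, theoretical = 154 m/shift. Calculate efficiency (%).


Formula: Efficiency% = (Actual output / Theoretical output) * 100
Efficiency% = (125 / 154) * 100
Efficiency% = 0.811688 * 100 = 81.1688% ≈ 81.2%

81.2%


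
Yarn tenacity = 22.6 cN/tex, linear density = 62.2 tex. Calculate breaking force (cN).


Formula: Breaking force = Tenacity * Linear density
F = 22.6 cN/tex * 62.2 tex
F = 1405.72 cN

1405.72 cN


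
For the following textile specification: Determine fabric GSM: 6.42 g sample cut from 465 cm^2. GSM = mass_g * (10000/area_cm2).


Formula: GSM = mass_g / area_m2
Step 1: Convert area: 465 cm^2 = 465 / 10000 = 0.0465 m^2
Step 2: GSM = 6.42 g / 0.0465 m^2 = 138.1 g/m^2

138.1 g/m^2


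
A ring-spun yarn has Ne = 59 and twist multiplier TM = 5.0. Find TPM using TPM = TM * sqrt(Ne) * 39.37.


Formula: TPM = TM * sqrt(Ne) * 39.37
Step 1: sqrt(Ne) = sqrt(59) = 7.6811
Step 2: TM * sqrt(Ne) = 5.0 * 7.6811 = 38.4055
Step 3: TPM = 38.4055 * 39.37 = 1512 twists/m

1512 twists/m


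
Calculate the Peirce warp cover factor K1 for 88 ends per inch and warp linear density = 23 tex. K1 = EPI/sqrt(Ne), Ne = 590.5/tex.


Formula: K1 = EPI / sqrt(Ne), with Ne = 590.5 / tex_warp
Step 1: Ne = 590.5 / 23 = 25.674
Step 2: sqrt(Ne) = sqrt(25.674) = 5.067
Step 3: K1 = 88 / 5.067 = 17.4

17.4


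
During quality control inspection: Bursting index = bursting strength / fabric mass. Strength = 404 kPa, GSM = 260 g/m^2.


Formula: Bursting Index = Bursting Strength / Fabric GSM
BI = 404 kPa / 260 g/m^2
BI = 1.554 kPa/(g/m^2)

1.554 kPa/(g/m^2)


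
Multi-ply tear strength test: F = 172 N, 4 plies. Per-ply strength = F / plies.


Formula: Per-ply strength = Total force / Number of plies
Per-ply = 172 N / 4
Per-ply = 43 N

43 N


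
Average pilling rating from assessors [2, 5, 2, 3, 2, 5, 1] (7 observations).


Formula: Mean = sum / count
Sum = 2 + 5 + 2 + 3 + 2 + 5 + 1 = 20
Mean = 20 / 7 = 2.9

2.9


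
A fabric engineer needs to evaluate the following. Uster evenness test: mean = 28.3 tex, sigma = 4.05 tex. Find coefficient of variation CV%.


Formula: CV% = (standard deviation / mean) * 100
Step 1: Ratio = 4.05 / 28.3 = 0.14311
Step 2: CV% = 0.14311 * 100 = 14.311% ≈ 14.3%

14.3%


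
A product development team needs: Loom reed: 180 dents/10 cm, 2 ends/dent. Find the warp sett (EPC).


Formula: EPC = (dents per 10 cm * ends per dent) / 10
Step 1: Total ends per 10 cm = 180 * 2 = 360
Step 2: EPC = 360 / 10 = 36.0 ends/cm

36.0 ends/cm


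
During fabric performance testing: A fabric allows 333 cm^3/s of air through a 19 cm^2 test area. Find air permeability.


Formula: Air Permeability = Airflow / Test Area
AP = 333 cm^3/s / 19 cm^2
AP = 17.5 cm^3/s/cm^2

17.5 cm^3/s/cm^2


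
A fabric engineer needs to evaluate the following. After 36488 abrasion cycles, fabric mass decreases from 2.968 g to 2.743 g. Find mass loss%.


Formula: Mass loss% = ((m_before - m_after) / m_before) * 100
Step 1: Mass loss = 2.968 - 2.743 = 0.225 g
Step 2: Ratio = 0.225 / 2.968 = 0.0758086
Step 3: Mass loss% = 0.0758086 * 100 = 7.58086% ≈ 7.58%

7.58%


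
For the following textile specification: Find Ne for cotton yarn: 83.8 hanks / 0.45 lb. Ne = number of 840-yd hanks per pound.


Formula: Ne = hanks / mass_lb
Substituting: Ne = 83.8 / 0.45
Ne = 186.2

186.2 Ne


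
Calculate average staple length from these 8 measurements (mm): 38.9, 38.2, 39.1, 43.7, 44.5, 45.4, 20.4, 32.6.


Formula: Mean = sum of lengths / count
Sum = 38.9 + 38.2 + 39.1 + 43.7 + 44.5 + 45.4 + 20.4 + 32.6
Sum = 302.8 mm
Mean = 302.8 / 8 = 37.85 mm

37.85 mm


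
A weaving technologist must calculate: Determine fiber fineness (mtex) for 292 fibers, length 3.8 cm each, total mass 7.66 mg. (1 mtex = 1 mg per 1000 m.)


Formula: fineness (mtex) = mass (mg) / total length (km) = (mass_mg / total_length_m) * 1000
Step 1: Convert fiber length: 3.8 cm = 0.038 m
Step 2: Total fiber length = 292 * 0.038 = 11.096 m
Step 3: Linear density = 7.66 mg / 11.096 m = 0.6903 mg/m
Step 4: fineness = 0.6903 * 1000 = 690.3 mtex

690.3 mtex


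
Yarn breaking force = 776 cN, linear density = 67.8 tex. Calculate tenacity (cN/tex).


Formula: Tenacity = Breaking force / Linear density
Tenacity = 776 cN / 67.8 tex
Tenacity = 11.45 cN/tex

11.45 cN/tex


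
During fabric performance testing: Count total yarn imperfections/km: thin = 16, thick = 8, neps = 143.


Formula: Total = thin places + thick places + neps
Total = 16 + 8 + 143
Total = 167 imperfections/km

167 imperfections/km


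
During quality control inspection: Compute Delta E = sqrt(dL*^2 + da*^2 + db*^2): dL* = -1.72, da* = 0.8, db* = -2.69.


Formula: Delta E = sqrt(dL*^2 + da*^2 + db*^2)
Step 1: dL*^2 = (-1.72)^2 = 2.9584
Step 2: da*^2 = 0.8^2 = 0.64
Step 3: db*^2 = (-2.69)^2 = 7.2361
Step 4: Sum = 2.9584 + 0.64 + 7.2361 = 10.8345
Step 5: Delta E = sqrt(10.8345) = 3.29

3.29 Delta E


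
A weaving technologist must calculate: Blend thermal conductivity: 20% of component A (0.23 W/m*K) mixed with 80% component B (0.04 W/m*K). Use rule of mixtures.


Formula: Blend property = (fraction_A * property_A) + (fraction_B * property_B)
Step 1: Contribution A = 20/100 * 0.23 W/m*K = 0.046 W/m*K
Step 2: Contribution B = 80/100 * 0.04 W/m*K = 0.032 W/m*K
Step 3: Blend thermal conductivity = 0.046 + 0.032 = 0.078 W/m*K

0.078 W/m*K


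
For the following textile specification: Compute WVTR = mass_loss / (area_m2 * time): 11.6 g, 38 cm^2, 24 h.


Formula: WVTR = mass_loss / (area * time)
Step 1: Convert area: 38 cm^2 = 0.0038 m^2
Step 2: WVTR = 11.6 g / (0.0038 m^2 * 24 h)
Step 3: WVTR = 11.6 / 0.0912 = 127.2 g/m^2/h

127.2 g/m^2/h


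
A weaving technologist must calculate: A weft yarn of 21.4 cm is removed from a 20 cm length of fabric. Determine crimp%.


Formula: Crimp% = ((L_yarn - L_fabric) / L_fabric) * 100
Step 1: Extension = 21.4 - 20 = 1.4 cm
Step 2: Crimp% = (1.4 / 20) * 100
Step 3: Crimp% = 0.07 * 100 = 7.0%

7.0%


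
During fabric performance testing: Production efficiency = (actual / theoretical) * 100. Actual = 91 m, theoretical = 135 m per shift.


Formula: Efficiency% = (Actual output / Theoretical output) * 100
Efficiency% = (91 / 135) * 100
Efficiency% = 0.674074 * 100 = 67.4074% ≈ 67.4%

67.4%


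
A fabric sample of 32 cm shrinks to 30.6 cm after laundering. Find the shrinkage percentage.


Formula: Shrinkage% = ((L_before - L_after) / L_before) * 100
Step 1: Shrinkage = 32 - 30.6 = 1.4 cm
Step 2: Shrinkage% = (1.4 / 32) * 100
Step 3: Shrinkage% = 0.04375 * 100 = 4.375% ≈ 4.4%

4.4%


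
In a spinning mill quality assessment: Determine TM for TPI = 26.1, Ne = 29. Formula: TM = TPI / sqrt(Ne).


Formula: TM = TPI / sqrt(Ne)
Step 1: sqrt(Ne) = sqrt(29) = 5.3852
Step 2: TM = 26.1 / 5.3852 = 4.85

4.85 TM


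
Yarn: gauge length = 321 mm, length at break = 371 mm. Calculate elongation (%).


Formula: Elongation (%) = ((L_break - L0) / L0) * 100
Step 1: Extension = 371 - 321 = 50 mm
Step 2: Elongation = (50 / 321) * 100
Step 3: Elongation = 0.155763 * 100 = 15.5763% ≈ 15.6%

15.6%


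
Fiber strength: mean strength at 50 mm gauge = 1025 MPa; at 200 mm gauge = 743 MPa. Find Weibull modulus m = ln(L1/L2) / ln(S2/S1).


Formula: m = ln(L1/L2) / ln(S2/S1)
Step 1: ln(L1/L2) = ln(50/200) = -1.38629
Step 2: S2/S1 = 743/1025 = 0.72488
Step 3: ln(S2/S1) = ln(0.72488) = -0.32175
Step 4: m = -1.38629 / -0.32175 = 4.31

4.31 (Weibull m)


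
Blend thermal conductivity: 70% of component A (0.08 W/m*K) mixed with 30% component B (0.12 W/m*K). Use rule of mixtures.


Formula: Blend property = (fraction_A * property_A) + (fraction_B * property_B)
Step 1: Contribution A = 70/100 * 0.08 W/m*K = 0.056 W/m*K
Step 2: Contribution B = 30/100 * 0.12 W/m*K = 0.036 W/m*K
Step 3: Blend thermal conductivity = 0.056 + 0.036 = 0.092 W/m*K

0.092 W/m*K


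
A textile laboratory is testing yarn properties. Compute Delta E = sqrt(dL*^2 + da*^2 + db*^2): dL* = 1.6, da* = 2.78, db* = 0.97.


Formula: Delta E = sqrt(dL*^2 + da*^2 + db*^2)
Step 1: dL*^2 = 1.6^2 = 2.56
Step 2: da*^2 = 2.78^2 = 7.7284
Step 3: db*^2 = 0.97^2 = 0.9409
Step 4: Sum = 2.56 + 7.7284 + 0.9409 = 11.2293
Step 5: Delta E = sqrt(11.2293) = 3.35

3.35 Delta E


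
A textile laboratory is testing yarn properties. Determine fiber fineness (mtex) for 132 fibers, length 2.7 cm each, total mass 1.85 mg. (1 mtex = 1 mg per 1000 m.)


Formula: fineness (mtex) = mass (mg) / total length (km) = (mass_mg / total_length_m) * 1000
Step 1: Convert fiber length: 2.7 cm = 0.027 m
Step 2: Total fiber length = 132 * 0.027 = 3.564 m
Step 3: Linear density = 1.85 mg / 3.564 m = 0.5191 mg/m
Step 4: fineness = 0.5191 * 1000 = 519.1 mtex

519.1 mtex


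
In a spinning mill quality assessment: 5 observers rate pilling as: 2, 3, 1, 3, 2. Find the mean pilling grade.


Formula: Mean = sum / count
Sum = 2 + 3 + 1 + 3 + 2 = 11
Mean = 11 / 5 = 2.2

2.2


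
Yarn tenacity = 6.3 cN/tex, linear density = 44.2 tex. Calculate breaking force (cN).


Formula: Breaking force = Tenacity * Linear density
F = 6.3 cN/tex * 44.2 tex
F = 278.46 cN

278.46 cN


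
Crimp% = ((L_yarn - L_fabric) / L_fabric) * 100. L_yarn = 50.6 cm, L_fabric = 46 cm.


Formula: Crimp% = ((L_yarn - L_fabric) / L_fabric) * 100
Step 1: Extension = 50.6 - 46 = 4.6 cm
Step 2: Crimp% = (4.6 / 46) * 100
Step 3: Crimp% = 0.1 * 100 = 10.0%

10.0%


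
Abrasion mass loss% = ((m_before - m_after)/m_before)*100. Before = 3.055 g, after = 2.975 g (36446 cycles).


Formula: Mass loss% = ((m_before - m_after) / m_before) * 100
Step 1: Mass loss = 3.055 - 2.975 = 0.08 g
Step 2: Ratio = 0.08 / 3.055 = 0.0261866
Step 3: Mass loss% = 0.0261866 * 100 = 2.61866% ≈ 2.62%

2.62%


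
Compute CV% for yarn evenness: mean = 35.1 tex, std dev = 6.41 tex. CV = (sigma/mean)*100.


Formula: CV% = (standard deviation / mean) * 100
Step 1: Ratio = 6.41 / 35.1 = 0.182621
Step 2: CV% = 0.182621 * 100 = 18.2621% ≈ 18.3%

18.3%


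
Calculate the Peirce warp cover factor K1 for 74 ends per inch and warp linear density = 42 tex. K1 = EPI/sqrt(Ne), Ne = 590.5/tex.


Formula: K1 = EPI / sqrt(Ne), with Ne = 590.5 / tex_warp
Step 1: Ne = 590.5 / 42 = 14.06
Step 2: sqrt(Ne) = sqrt(14.06) = 3.7497
Step 3: K1 = 74 / 3.7497 = 19.7

19.7


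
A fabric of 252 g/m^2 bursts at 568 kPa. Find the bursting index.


Formula: Bursting Index = Bursting Strength / Fabric GSM
BI = 568 kPa / 252 g/m^2
BI = 2.254 kPa/(g/m^2)

2.254 kPa/(g/m^2)


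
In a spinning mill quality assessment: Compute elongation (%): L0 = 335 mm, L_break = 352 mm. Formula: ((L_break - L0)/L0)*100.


Formula: Elongation (%) = ((L_break - L0) / L0) * 100
Step 1: Extension = 352 - 335 = 17 mm
Step 2: Elongation = (17 / 335) * 100
Step 3: Elongation = 0.050746 * 100 = 5.0746% ≈ 5.1%

5.1%


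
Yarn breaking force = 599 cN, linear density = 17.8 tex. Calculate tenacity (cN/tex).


Formula: Tenacity = Breaking force / Linear density
Tenacity = 599 cN / 17.8 tex
Tenacity = 33.65 cN/tex

33.65 cN/tex


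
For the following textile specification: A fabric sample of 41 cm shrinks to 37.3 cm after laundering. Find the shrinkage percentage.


Formula: Shrinkage% = ((L_before - L_after) / L_before) * 100
Step 1: Shrinkage = 41 - 37.3 = 3.7 cm
Step 2: Shrinkage% = (3.7 / 41) * 100
Step 3: Shrinkage% = 0.090244 * 100 = 9.0244% ≈ 9.0%

9.0%


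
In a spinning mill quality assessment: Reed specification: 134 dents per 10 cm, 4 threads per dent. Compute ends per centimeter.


Formula: EPC = (dents per 10 cm * ends per dent) / 10
Step 1: Total ends per 10 cm = 134 * 4 = 536
Step 2: EPC = 536 / 10 = 53.6 ends/cm

53.6 ends/cm


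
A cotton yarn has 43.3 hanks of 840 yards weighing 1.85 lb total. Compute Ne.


Formula: Ne = hanks / mass_lb
Substituting: Ne = 43.3 / 1.85
Ne = 23.4

23.4 Ne


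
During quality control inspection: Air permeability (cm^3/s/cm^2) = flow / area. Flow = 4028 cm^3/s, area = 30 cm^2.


Formula: Air Permeability = Airflow / Test Area
AP = 4028 cm^3/s / 30 cm^2
AP = 134.3 cm^3/s/cm^2

134.3 cm^3/s/cm^2


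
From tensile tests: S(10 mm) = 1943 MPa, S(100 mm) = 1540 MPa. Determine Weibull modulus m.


Formula: m = ln(L1/L2) / ln(S2/S1)
Step 1: ln(L1/L2) = ln(10/100) = -2.30259
Step 2: S2/S1 = 1540/1943 = 0.79259
Step 3: ln(S2/S1) = ln(0.79259) = -0.23245
Step 4: m = -2.30259 / -0.23245 = 9.91

9.91 (Weibull m)


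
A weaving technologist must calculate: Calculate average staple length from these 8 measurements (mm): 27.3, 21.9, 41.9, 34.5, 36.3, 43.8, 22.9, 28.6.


Formula: Mean = sum of lengths / count
Sum = 27.3 + 21.9 + 41.9 + 34.5 + 36.3 + 43.8 + 22.9 + 28.6
Sum = 257.2 mm
Mean = 257.2 / 8 = 32.15 mm

32.15 mm


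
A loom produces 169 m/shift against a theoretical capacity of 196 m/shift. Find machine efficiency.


Formula: Efficiency% = (Actual output / Theoretical output) * 100
Efficiency% = (169 / 196) * 100
Efficiency% = 0.862245 * 100 = 86.2245% ≈ 86.2%

86.2%


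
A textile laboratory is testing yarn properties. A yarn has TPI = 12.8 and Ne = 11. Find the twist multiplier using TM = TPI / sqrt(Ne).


Formula: TM = TPI / sqrt(Ne)
Step 1: sqrt(Ne) = sqrt(11) = 3.3166
Step 2: TM = 12.8 / 3.3166 = 3.86

3.86 TM


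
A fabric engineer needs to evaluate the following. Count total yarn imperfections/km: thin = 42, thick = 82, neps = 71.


Formula: Total = thin places + thick places + neps
Total = 42 + 82 + 71
Total = 195 imperfections/km

195 imperfections/km


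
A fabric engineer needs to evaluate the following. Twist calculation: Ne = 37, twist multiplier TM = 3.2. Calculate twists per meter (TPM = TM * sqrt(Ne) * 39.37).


Formula: TPM = TM * sqrt(Ne) * 39.37
Step 1: sqrt(Ne) = sqrt(37) = 6.0828
Step 2: TM * sqrt(Ne) = 3.2 * 6.0828 = 19.465
Step 3: TPM = 19.465 * 39.37 = 766 twists/m

766 twists/m


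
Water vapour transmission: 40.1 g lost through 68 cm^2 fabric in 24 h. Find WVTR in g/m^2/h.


Formula: WVTR = mass_loss / (area * time)
Step 1: Convert area: 68 cm^2 = 0.0068 m^2
Step 2: WVTR = 40.1 g / (0.0068 m^2 * 24 h)
Step 3: WVTR = 40.1 / 0.1632 = 245.7 g/m^2/h

245.7 g/m^2/h


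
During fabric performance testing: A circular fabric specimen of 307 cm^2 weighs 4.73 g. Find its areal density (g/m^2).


Formula: GSM = mass_g / area_m2
Step 1: Convert area: 307 cm^2 = 307 / 10000 = 0.0307 m^2
Step 2: GSM = 4.73 g / 0.0307 m^2 = 154.1 g/m^2

154.1 g/m^2


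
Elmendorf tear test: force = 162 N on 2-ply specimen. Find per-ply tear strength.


Formula: Per-ply strength = Total force / Number of plies
Per-ply = 162 N / 2
Per-ply = 81 N

81 N


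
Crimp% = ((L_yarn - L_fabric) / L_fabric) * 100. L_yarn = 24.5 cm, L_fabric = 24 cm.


Formula: Crimp% = ((L_yarn - L_fabric) / L_fabric) * 100
Step 1: Extension = 24.5 - 24 = 0.5 cm
Step 2: Crimp% = (0.5 / 24) * 100
Step 3: Crimp% = 0.020833 * 100 = 2.0833% ≈ 2.1%

2.1%


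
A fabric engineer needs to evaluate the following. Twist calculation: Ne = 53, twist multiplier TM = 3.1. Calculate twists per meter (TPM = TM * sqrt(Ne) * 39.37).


Formula: TPM = TM * sqrt(Ne) * 39.37
Step 1: sqrt(Ne) = sqrt(53) = 7.2801
Step 2: TM * sqrt(Ne) = 3.1 * 7.2801 = 22.5683
Step 3: TPM = 22.5683 * 39.37 = 889 twists/m

889 twists/m


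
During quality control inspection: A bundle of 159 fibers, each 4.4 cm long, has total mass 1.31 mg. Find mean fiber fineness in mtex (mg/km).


Formula: fineness (mtex) = mass (mg) / total length (km) = (mass_mg / total_length_m) * 1000
Step 1: Convert fiber length: 4.4 cm = 0.044 m
Step 2: Total fiber length = 159 * 0.044 = 6.996 m
Step 3: Linear density = 1.31 mg / 6.996 m = 0.1872 mg/m
Step 4: fineness = 0.1872 * 1000 = 187.2 mtex

187.2 mtex


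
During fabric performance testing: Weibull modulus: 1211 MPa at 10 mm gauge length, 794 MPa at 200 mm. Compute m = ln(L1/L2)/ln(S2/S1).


Formula: m = ln(L1/L2) / ln(S2/S1)
Step 1: ln(L1/L2) = ln(10/200) = -2.99573
Step 2: S2/S1 = 794/1211 = 0.65566
Step 3: ln(S2/S1) = ln(0.65566) = -0.42211
Step 4: m = -2.99573 / -0.42211 = 7.10

7.10 (Weibull m)


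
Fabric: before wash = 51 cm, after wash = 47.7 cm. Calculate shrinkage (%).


Formula: Shrinkage% = ((L_before - L_after) / L_before) * 100
Step 1: Shrinkage = 51 - 47.7 = 3.3 cm
Step 2: Shrinkage% = (3.3 / 51) * 100
Step 3: Shrinkage% = 0.064706 * 100 = 6.4706% ≈ 6.5%

6.5%


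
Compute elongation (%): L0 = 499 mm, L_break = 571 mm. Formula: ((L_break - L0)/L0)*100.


Formula: Elongation (%) = ((L_break - L0) / L0) * 100
Step 1: Extension = 571 - 499 = 72 mm
Step 2: Elongation = (72 / 499) * 100
Step 3: Elongation = 0.144289 * 100 = 14.4289% ≈ 14.4%

14.4%


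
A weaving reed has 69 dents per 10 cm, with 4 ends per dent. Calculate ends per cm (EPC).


Formula: EPC = (dents per 10 cm * ends per dent) / 10
Step 1: Total ends per 10 cm = 69 * 4 = 276
Step 2: EPC = 276 / 10 = 27.6 ends/cm

27.6 ends/cm


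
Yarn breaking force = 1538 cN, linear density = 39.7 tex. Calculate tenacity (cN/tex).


Formula: Tenacity = Breaking force / Linear density
Tenacity = 1538 cN / 39.7 tex
Tenacity = 38.74 cN/tex

38.74 cN/tex


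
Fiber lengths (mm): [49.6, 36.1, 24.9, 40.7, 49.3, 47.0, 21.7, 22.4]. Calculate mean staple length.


Formula: Mean = sum of lengths / count
Sum = 49.6 + 36.1 + 24.9 + 40.7 + 49.3 + 47.0 + 21.7 + 22.4
Sum = 291.7 mm
Mean = 291.7 / 8 = 36.46 mm

36.46 mm


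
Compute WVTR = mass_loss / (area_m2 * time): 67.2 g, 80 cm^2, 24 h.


Formula: WVTR = mass_loss / (area * time)
Step 1: Convert area: 80 cm^2 = 0.008 m^2
Step 2: WVTR = 67.2 g / (0.008 m^2 * 24 h)
Step 3: WVTR = 67.2 / 0.192 = 350.0 g/m^2/h

350.0 g/m^2/h


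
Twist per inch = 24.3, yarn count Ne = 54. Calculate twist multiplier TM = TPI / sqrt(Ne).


Formula: TM = TPI / sqrt(Ne)
Step 1: sqrt(Ne) = sqrt(54) = 7.3485
Step 2: TM = 24.3 / 7.3485 = 3.31

3.31 TM


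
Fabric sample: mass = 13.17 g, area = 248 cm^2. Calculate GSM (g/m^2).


Formula: GSM = mass_g / area_m2
Step 1: Convert area: 248 cm^2 = 248 / 10000 = 0.0248 m^2
Step 2: GSM = 13.17 g / 0.0248 m^2 = 531.0 g/m^2

531.0 g/m^2


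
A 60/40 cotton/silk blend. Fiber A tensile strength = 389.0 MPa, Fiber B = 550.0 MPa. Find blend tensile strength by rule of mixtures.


Formula: Blend property = (fraction_A * property_A) + (fraction_B * property_B)
Step 1: Contribution A = 60/100 * 389.0 MPa = 233.4 MPa
Step 2: Contribution B = 40/100 * 550.0 MPa = 220.0 MPa
Step 3: Blend tensile strength = 233.4 + 220.0 = 453.4 MPa

453.4 MPa


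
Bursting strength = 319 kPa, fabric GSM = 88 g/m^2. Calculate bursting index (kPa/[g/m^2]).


Formula: Bursting Index = Bursting Strength / Fabric GSM
BI = 319 kPa / 88 g/m^2
BI = 3.625 kPa/(g/m^2)

3.625 kPa/(g/m^2)


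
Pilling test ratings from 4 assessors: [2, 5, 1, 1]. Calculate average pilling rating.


Formula: Mean = sum / count
Sum = 2 + 5 + 1 + 1 = 9
Mean = 9 / 4 = 2.3

2.3


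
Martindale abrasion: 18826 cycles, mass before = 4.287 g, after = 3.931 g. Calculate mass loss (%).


Formula: Mass loss% = ((m_before - m_after) / m_before) * 100
Step 1: Mass loss = 4.287 - 3.931 = 0.356 g
Step 2: Ratio = 0.356 / 4.287 = 0.0830418
Step 3: Mass loss% = 0.0830418 * 100 = 8.30418% ≈ 8.30%

8.30%


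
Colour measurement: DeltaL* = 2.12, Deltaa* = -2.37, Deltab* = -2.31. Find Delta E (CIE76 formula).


Formula: Delta E = sqrt(dL*^2 + da*^2 + db*^2)
Step 1: dL*^2 = 2.12^2 = 4.4944
Step 2: da*^2 = (-2.37)^2 = 5.6169
Step 3: db*^2 = (-2.31)^2 = 5.3361
Step 4: Sum = 4.4944 + 5.6169 + 5.3361 = 15.4474
Step 5: Delta E = sqrt(15.4474) = 3.93

3.93 Delta E


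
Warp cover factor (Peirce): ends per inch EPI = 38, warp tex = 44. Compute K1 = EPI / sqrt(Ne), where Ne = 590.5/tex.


Formula: K1 = EPI / sqrt(Ne), with Ne = 590.5 / tex_warp
Step 1: Ne = 590.5 / 44 = 13.42
Step 2: sqrt(Ne) = sqrt(13.42) = 3.6633
Step 3: K1 = 38 / 3.6633 = 10.4

10.4


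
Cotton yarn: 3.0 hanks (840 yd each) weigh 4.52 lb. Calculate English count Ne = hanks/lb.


Formula: Ne = hanks / mass_lb
Substituting: Ne = 3.0 / 4.52
Ne = 0.7

0.7 Ne


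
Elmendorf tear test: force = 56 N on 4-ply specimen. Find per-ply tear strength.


Formula: Per-ply strength = Total force / Number of plies
Per-ply = 56 N / 4
Per-ply = 14 N

14 N


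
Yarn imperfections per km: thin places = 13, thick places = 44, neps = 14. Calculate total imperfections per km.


Formula: Total = thin places + thick places + neps
Total = 13 + 44 + 14
Total = 71 imperfections/km

71 imperfections/km


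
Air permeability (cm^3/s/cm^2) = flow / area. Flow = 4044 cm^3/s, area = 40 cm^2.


Formula: Air Permeability = Airflow / Test Area
AP = 4044 cm^3/s / 40 cm^2
AP = 101.1 cm^3/s/cm^2

101.1 cm^3/s/cm^2


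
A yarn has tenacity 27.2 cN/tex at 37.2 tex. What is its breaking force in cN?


Formula: Breaking force = Tenacity * Linear density
F = 27.2 cN/tex * 37.2 tex
F = 1011.84 cN

1011.84 cN


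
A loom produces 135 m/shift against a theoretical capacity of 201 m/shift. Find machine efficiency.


Formula: Efficiency% = (Actual output / Theoretical output) * 100
Efficiency% = (135 / 201) * 100
Efficiency% = 0.671642 * 100 = 67.1642% ≈ 67.2%

67.2%


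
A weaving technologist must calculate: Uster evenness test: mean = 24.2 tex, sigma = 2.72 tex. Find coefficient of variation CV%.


Formula: CV% = (standard deviation / mean) * 100
Step 1: Ratio = 2.72 / 24.2 = 0.112397
Step 2: CV% = 0.112397 * 100 = 11.2397% ≈ 11.2%

11.2%


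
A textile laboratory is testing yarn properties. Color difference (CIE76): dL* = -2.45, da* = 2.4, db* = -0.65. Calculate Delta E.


Formula: Delta E = sqrt(dL*^2 + da*^2 + db*^2)
Step 1: dL*^2 = (-2.45)^2 = 6.0025
Step 2: da*^2 = 2.4^2 = 5.76
Step 3: db*^2 = (-0.65)^2 = 0.4225
Step 4: Sum = 6.0025 + 5.76 + 0.4225 = 12.185
Step 5: Delta E = sqrt(12.185) = 3.49

3.49 Delta E


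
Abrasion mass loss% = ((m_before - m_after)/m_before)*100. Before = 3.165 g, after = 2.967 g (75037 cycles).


Formula: Mass loss% = ((m_before - m_after) / m_before) * 100
Step 1: Mass loss = 3.165 - 2.967 = 0.198 g
Step 2: Ratio = 0.198 / 3.165 = 0.0625592
Step 3: Mass loss% = 0.0625592 * 100 = 6.25592% ≈ 6.26%

6.26%


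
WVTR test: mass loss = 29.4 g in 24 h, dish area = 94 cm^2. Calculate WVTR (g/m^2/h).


Formula: WVTR = mass_loss / (area * time)
Step 1: Convert area: 94 cm^2 = 0.0094 m^2
Step 2: WVTR = 29.4 g / (0.0094 m^2 * 24 h)
Step 3: WVTR = 29.4 / 0.2256 = 130.3 g/m^2/h

130.3 g/m^2/h


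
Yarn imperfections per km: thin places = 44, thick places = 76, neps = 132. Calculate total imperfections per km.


Formula: Total = thin places + thick places + neps
Total = 44 + 76 + 132
Total = 252 imperfections/km

252 imperfections/km


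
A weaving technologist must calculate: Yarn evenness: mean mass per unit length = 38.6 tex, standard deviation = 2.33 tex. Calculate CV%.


Formula: CV% = (standard deviation / mean) * 100
Step 1: Ratio = 2.33 / 38.6 = 0.060363
Step 2: CV% = 0.060363 * 100 = 6.0363% ≈ 6.0%

6.0%


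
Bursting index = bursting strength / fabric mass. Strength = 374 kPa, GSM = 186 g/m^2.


Formula: Bursting Index = Bursting Strength / Fabric GSM
BI = 374 kPa / 186 g/m^2
BI = 2.011 kPa/(g/m^2)

2.011 kPa/(g/m^2)


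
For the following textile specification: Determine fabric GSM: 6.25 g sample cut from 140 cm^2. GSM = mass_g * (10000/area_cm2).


Formula: GSM = mass_g / area_m2
Step 1: Convert area: 140 cm^2 = 140 / 10000 = 0.014 m^2
Step 2: GSM = 6.25 g / 0.014 m^2 = 446.4 g/m^2

446.4 g/m^2


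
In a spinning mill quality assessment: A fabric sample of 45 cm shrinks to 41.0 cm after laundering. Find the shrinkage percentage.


Formula: Shrinkage% = ((L_before - L_after) / L_before) * 100
Step 1: Shrinkage = 45 - 41.0 = 4.0 cm
Step 2: Shrinkage% = (4.0 / 45) * 100
Step 3: Shrinkage% = 0.088889 * 100 = 8.8889% ≈ 8.9%

8.9%


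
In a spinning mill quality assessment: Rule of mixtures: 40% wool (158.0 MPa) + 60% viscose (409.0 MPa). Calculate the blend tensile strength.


Formula: Blend property = (fraction_A * property_A) + (fraction_B * property_B)
Step 1: Contribution A = 40/100 * 158.0 MPa = 63.2 MPa
Step 2: Contribution B = 60/100 * 409.0 MPa = 245.4 MPa
Step 3: Blend tensile strength = 63.2 + 245.4 = 308.6 MPa

308.6 MPa


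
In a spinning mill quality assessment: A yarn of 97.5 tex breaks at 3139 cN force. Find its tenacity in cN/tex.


Formula: Tenacity = Breaking force / Linear density
Tenacity = 3139 cN / 97.5 tex
Tenacity = 32.19 cN/tex

32.19 cN/tex


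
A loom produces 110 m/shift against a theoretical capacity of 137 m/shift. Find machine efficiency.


Formula: Efficiency% = (Actual output / Theoretical output) * 100
Efficiency% = (110 / 137) * 100
Efficiency% = 0.80292 * 100 = 80.292% ≈ 80.3%

80.3%


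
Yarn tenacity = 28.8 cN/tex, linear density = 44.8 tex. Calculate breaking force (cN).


Formula: Breaking force = Tenacity * Linear density
F = 28.8 cN/tex * 44.8 tex
F = 1290.24 cN

1290.24 cN


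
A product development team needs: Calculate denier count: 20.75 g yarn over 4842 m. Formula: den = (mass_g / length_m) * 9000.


Formula: den = (mass_g / length_m) * 9000
Substituting: den = (20.75 / 4842) * 9000
Intermediate: 20.75 / 4842 = 0.00428542 g/m
den = 0.00428542 * 9000 = 38.6 denier

38.6 denier


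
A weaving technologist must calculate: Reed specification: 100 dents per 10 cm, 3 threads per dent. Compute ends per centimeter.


Formula: EPC = (dents per 10 cm * ends per dent) / 10
Step 1: Total ends per 10 cm = 100 * 3 = 300
Step 2: EPC = 300 / 10 = 30.0 ends/cm

30.0 ends/cm


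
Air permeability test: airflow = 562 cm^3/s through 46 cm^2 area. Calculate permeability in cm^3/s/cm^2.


Formula: Air Permeability = Airflow / Test Area
AP = 562 cm^3/s / 46 cm^2
AP = 12.2 cm^3/s/cm^2

12.2 cm^3/s/cm^2


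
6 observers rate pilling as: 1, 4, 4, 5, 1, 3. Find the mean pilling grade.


Formula: Mean = sum / count
Sum = 1 + 4 + 4 + 5 + 1 + 3 = 18
Mean = 18 / 6 = 3.0

3.0


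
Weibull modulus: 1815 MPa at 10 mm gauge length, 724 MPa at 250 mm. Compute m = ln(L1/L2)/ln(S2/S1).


Formula: m = ln(L1/L2) / ln(S2/S1)
Step 1: ln(L1/L2) = ln(10/250) = -3.21888
Step 2: S2/S1 = 724/1815 = 0.3989
Step 3: ln(S2/S1) = ln(0.3989) = -0.91904
Step 4: m = -3.21888 / -0.91904 = 3.50

3.50 (Weibull m)


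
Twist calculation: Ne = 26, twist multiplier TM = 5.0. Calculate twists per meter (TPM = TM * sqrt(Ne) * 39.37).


Formula: TPM = TM * sqrt(Ne) * 39.37
Step 1: sqrt(Ne) = sqrt(26) = 5.099
Step 2: TM * sqrt(Ne) = 5.0 * 5.099 = 25.495
Step 3: TPM = 25.495 * 39.37 = 1004 twists/m

1004 twists/m


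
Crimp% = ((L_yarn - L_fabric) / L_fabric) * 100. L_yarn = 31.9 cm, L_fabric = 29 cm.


Formula: Crimp% = ((L_yarn - L_fabric) / L_fabric) * 100
Step 1: Extension = 31.9 - 29 = 2.9 cm
Step 2: Crimp% = (2.9 / 29) * 100
Step 3: Crimp% = 0.1 * 100 = 10.0%

10.0%


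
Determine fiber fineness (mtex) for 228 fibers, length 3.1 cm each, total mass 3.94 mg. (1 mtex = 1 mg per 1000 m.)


Formula: fineness (mtex) = mass (mg) / total length (km) = (mass_mg / total_length_m) * 1000
Step 1: Convert fiber length: 3.1 cm = 0.031 m
Step 2: Total fiber length = 228 * 0.031 = 7.068 m
Step 3: Linear density = 3.94 mg / 7.068 m = 0.5574 mg/m
Step 4: fineness = 0.5574 * 1000 = 557.4 mtex

557.4 mtex


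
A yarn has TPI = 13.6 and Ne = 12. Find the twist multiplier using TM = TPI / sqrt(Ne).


Formula: TM = TPI / sqrt(Ne)
Step 1: sqrt(Ne) = sqrt(12) = 3.4641
Step 2: TM = 13.6 / 3.4641 = 3.93

3.93 TM


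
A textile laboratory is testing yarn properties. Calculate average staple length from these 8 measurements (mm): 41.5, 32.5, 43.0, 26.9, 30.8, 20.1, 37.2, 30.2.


Formula: Mean = sum of lengths / count
Sum = 41.5 + 32.5 + 43.0 + 26.9 + 30.8 + 20.1 + 37.2 + 30.2
Sum = 262.2 mm
Mean = 262.2 / 8 = 32.78 mm

32.78 mm


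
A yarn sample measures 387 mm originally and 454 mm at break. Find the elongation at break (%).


Formula: Elongation (%) = ((L_break - L0) / L0) * 100
Step 1: Extension = 454 - 387 = 67 mm
Step 2: Elongation = (67 / 387) * 100
Step 3: Elongation = 0.173127 * 100 = 17.3127% ≈ 17.3%

17.3%


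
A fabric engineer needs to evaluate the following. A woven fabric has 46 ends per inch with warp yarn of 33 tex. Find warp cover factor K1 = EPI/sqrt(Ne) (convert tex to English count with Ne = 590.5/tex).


Formula: K1 = EPI / sqrt(Ne), with Ne = 590.5 / tex_warp
Step 1: Ne = 590.5 / 33 = 17.894
Step 2: sqrt(Ne) = sqrt(17.894) = 4.2301
Step 3: K1 = 46 / 4.2301 = 10.9

10.9


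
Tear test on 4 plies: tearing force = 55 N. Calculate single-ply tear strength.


Formula: Per-ply strength = Total force / Number of plies
Per-ply = 55 N / 4
Per-ply = 13.75 N

13.75 N


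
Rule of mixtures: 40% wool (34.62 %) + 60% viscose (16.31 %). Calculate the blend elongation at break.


Formula: Blend property = (fraction_A * property_A) + (fraction_B * property_B)
Step 1: Contribution A = 40/100 * 34.62 % = 13.848 %
Step 2: Contribution B = 60/100 * 16.31 % = 9.786 %
Step 3: Blend elongation at break = 13.848 + 9.786 = 23.634 %

23.634 %


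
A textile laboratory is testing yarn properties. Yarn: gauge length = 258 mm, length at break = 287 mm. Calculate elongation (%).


Formula: Elongation (%) = ((L_break - L0) / L0) * 100
Step 1: Extension = 287 - 258 = 29 mm
Step 2: Elongation = (29 / 258) * 100
Step 3: Elongation = 0.112403 * 100 = 11.2403% ≈ 11.2%

11.2%


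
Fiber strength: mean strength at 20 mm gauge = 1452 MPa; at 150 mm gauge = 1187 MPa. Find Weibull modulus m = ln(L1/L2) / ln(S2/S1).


Formula: m = ln(L1/L2) / ln(S2/S1)
Step 1: ln(L1/L2) = ln(20/150) = -2.01490
Step 2: S2/S1 = 1187/1452 = 0.81749
Step 3: ln(S2/S1) = ln(0.81749) = -0.20152
Step 4: m = -2.01490 / -0.20152 = 10.00

10.00 (Weibull m)


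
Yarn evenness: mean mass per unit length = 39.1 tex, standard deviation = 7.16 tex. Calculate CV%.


Formula: CV% = (standard deviation / mean) * 100
Step 1: Ratio = 7.16 / 39.1 = 0.18312
Step 2: CV% = 0.18312 * 100 = 18.312% ≈ 18.3%

18.3%


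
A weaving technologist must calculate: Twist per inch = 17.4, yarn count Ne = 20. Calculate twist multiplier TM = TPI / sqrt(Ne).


Formula: TM = TPI / sqrt(Ne)
Step 1: sqrt(Ne) = sqrt(20) = 4.4721
Step 2: TM = 17.4 / 4.4721 = 3.89

3.89 TM


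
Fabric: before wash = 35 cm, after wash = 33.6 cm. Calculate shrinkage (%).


Formula: Shrinkage% = ((L_before - L_after) / L_before) * 100
Step 1: Shrinkage = 35 - 33.6 = 1.4 cm
Step 2: Shrinkage% = (1.4 / 35) * 100
Step 3: Shrinkage% = 0.04 * 100 = 4.0%

4.0%


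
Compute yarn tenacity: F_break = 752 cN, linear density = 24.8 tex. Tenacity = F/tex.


Formula: Tenacity = Breaking force / Linear density
Tenacity = 752 cN / 24.8 tex
Tenacity = 30.32 cN/tex

30.32 cN/tex


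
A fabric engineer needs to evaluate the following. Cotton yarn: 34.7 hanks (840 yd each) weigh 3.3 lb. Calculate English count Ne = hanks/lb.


Formula: Ne = hanks / mass_lb
Substituting: Ne = 34.7 / 3.3
Ne = 10.5

10.5 Ne


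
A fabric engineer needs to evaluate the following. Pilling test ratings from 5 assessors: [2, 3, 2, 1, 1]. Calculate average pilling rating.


Formula: Mean = sum / count
Sum = 2 + 3 + 2 + 1 + 1 = 9
Mean = 9 / 5 = 1.8

1.8


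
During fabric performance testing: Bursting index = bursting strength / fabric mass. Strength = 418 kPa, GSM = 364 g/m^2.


Formula: Bursting Index = Bursting Strength / Fabric GSM
BI = 418 kPa / 364 g/m^2
BI = 1.148 kPa/(g/m^2)

1.148 kPa/(g/m^2)


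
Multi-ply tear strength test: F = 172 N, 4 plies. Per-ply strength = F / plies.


Formula: Per-ply strength = Total force / Number of plies
Per-ply = 172 N / 4
Per-ply = 43 N

43 N


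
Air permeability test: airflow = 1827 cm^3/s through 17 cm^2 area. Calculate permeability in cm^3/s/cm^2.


Formula: Air Permeability = Airflow / Test Area
AP = 1827 cm^3/s / 17 cm^2
AP = 107.5 cm^3/s/cm^2

107.5 cm^3/s/cm^2


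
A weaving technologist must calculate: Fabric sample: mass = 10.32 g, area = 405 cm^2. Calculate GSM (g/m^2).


Formula: GSM = mass_g / area_m2
Step 1: Convert area: 405 cm^2 = 405 / 10000 = 0.0405 m^2
Step 2: GSM = 10.32 g / 0.0405 m^2 = 254.8 g/m^2

254.8 g/m^2


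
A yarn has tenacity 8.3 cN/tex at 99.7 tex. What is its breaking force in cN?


Formula: Breaking force = Tenacity * Linear density
F = 8.3 cN/tex * 99.7 tex
F = 827.51 cN

827.51 cN


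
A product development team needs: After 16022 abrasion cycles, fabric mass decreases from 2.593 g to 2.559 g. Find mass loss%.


Formula: Mass loss% = ((m_before - m_after) / m_before) * 100
Step 1: Mass loss = 2.593 - 2.559 = 0.034 g
Step 2: Ratio = 0.034 / 2.593 = 0.0131122
Step 3: Mass loss% = 0.0131122 * 100 = 1.31122% ≈ 1.31%

1.31%


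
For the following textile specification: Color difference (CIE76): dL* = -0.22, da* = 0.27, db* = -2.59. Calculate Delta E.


Formula: Delta E = sqrt(dL*^2 + da*^2 + db*^2)
Step 1: dL*^2 = (-0.22)^2 = 0.0484
Step 2: da*^2 = 0.27^2 = 0.0729
Step 3: db*^2 = (-2.59)^2 = 6.7081
Step 4: Sum = 0.0484 + 0.0729 + 6.7081 = 6.8294
Step 5: Delta E = sqrt(6.8294) = 2.61

2.61 Delta E


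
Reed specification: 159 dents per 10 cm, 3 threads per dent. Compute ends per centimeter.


Formula: EPC = (dents per 10 cm * ends per dent) / 10
Step 1: Total ends per 10 cm = 159 * 3 = 477
Step 2: EPC = 477 / 10 = 47.7 ends/cm

47.7 ends/cm


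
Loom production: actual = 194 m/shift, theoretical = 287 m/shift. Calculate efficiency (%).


Formula: Efficiency% = (Actual output / Theoretical output) * 100
Efficiency% = (194 / 287) * 100
Efficiency% = 0.675958 * 100 = 67.5958% ≈ 67.6%

67.6%


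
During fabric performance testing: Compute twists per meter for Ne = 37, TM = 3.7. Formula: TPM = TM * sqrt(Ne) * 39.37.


Formula: TPM = TM * sqrt(Ne) * 39.37
Step 1: sqrt(Ne) = sqrt(37) = 6.0828
Step 2: TM * sqrt(Ne) = 3.7 * 6.0828 = 22.5064
Step 3: TPM = 22.5064 * 39.37 = 886 twists/m

886 twists/m


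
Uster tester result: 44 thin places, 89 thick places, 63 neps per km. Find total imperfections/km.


Formula: Total = thin places + thick places + neps
Total = 44 + 89 + 63
Total = 196 imperfections/km

196 imperfections/km


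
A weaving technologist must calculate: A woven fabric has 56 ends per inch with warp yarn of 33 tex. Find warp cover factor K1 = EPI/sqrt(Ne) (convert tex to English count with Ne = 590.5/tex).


Formula: K1 = EPI / sqrt(Ne), with Ne = 590.5 / tex_warp
Step 1: Ne = 590.5 / 33 = 17.894
Step 2: sqrt(Ne) = sqrt(17.894) = 4.2301
Step 3: K1 = 56 / 4.2301 = 13.2

13.2


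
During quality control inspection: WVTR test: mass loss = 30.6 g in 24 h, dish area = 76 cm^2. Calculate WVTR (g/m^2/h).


Formula: WVTR = mass_loss / (area * time)
Step 1: Convert area: 76 cm^2 = 0.0076 m^2
Step 2: WVTR = 30.6 g / (0.0076 m^2 * 24 h)
Step 3: WVTR = 30.6 / 0.1824 = 167.8 g/m^2/h

167.8 g/m^2/h


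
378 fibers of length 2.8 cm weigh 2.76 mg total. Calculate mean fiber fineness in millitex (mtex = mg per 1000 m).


Formula: fineness (mtex) = mass (mg) / total length (km) = (mass_mg / total_length_m) * 1000
Step 1: Convert fiber length: 2.8 cm = 0.028 m
Step 2: Total fiber length = 378 * 0.028 = 10.584 m
Step 3: Linear density = 2.76 mg / 10.584 m = 0.2608 mg/m
Step 4: fineness = 0.2608 * 1000 = 260.8 mtex

260.8 mtex


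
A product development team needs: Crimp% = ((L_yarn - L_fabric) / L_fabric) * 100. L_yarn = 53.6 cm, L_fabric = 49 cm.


Formula: Crimp% = ((L_yarn - L_fabric) / L_fabric) * 100
Step 1: Extension = 53.6 - 49 = 4.6 cm
Step 2: Crimp% = (4.6 / 49) * 100
Step 3: Crimp% = 0.093878 * 100 = 9.3878% ≈ 9.4%

9.4%


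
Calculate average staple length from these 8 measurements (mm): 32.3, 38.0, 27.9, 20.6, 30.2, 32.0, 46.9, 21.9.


Formula: Mean = sum of lengths / count
Sum = 32.3 + 38.0 + 27.9 + 20.6 + 30.2 + 32.0 + 46.9 + 21.9
Sum = 249.8 mm
Mean = 249.8 / 8 = 31.23 mm

31.23 mm


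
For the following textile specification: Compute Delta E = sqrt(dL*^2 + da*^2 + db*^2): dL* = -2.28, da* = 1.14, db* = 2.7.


Formula: Delta E = sqrt(dL*^2 + da*^2 + db*^2)
Step 1: dL*^2 = (-2.28)^2 = 5.1984
Step 2: da*^2 = 1.14^2 = 1.2996
Step 3: db*^2 = 2.7^2 = 7.29
Step 4: Sum = 5.1984 + 1.2996 + 7.29 = 13.788
Step 5: Delta E = sqrt(13.788) = 3.71

3.71 Delta E


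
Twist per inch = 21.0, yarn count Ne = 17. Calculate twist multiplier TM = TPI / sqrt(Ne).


Formula: TM = TPI / sqrt(Ne)
Step 1: sqrt(Ne) = sqrt(17) = 4.1231
Step 2: TM = 21.0 / 4.1231 = 5.09

5.09 TM


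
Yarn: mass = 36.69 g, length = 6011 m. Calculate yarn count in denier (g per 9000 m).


Formula: den = (mass_g / length_m) * 9000
Substituting: den = (36.69 / 6011) * 9000
Intermediate: 36.69 / 6011 = 0.00610381 g/m
den = 0.00610381 * 9000 = 54.9 denier

54.9 denier


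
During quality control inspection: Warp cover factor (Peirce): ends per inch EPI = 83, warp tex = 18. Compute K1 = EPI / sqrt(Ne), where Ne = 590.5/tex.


Formula: K1 = EPI / sqrt(Ne), with Ne = 590.5 / tex_warp
Step 1: Ne = 590.5 / 18 = 32.806
Step 2: sqrt(Ne) = sqrt(32.806) = 5.7277
Step 3: K1 = 83 / 5.7277 = 14.5

14.5


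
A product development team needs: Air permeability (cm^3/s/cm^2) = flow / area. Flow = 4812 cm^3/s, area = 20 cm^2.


Formula: Air Permeability = Airflow / Test Area
AP = 4812 cm^3/s / 20 cm^2
AP = 240.6 cm^3/s/cm^2

240.6 cm^3/s/cm^2
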